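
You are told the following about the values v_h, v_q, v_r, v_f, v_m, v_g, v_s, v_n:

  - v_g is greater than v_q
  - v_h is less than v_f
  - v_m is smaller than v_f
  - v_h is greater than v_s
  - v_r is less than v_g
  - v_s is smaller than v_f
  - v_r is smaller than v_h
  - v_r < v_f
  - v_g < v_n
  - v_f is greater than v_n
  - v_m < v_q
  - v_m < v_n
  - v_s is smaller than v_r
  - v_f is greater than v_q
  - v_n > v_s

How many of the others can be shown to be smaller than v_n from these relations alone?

From v_n the given relations immediately reach v_s, v_m, v_g.
From those, v_r, v_q — 5 in total.
Nothing else is reachable below v_n; 5 in all.

5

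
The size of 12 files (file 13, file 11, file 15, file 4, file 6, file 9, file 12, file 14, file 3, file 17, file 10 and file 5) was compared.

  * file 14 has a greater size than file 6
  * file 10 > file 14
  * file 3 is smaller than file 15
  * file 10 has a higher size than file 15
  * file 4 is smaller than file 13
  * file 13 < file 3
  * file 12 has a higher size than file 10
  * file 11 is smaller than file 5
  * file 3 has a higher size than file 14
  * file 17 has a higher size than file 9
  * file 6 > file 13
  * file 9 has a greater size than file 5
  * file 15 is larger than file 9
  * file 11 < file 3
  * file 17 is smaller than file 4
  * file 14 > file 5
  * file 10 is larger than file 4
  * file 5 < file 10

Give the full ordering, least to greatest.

Each adjacent pair is fixed by a given relation: file 11 < file 5; file 5 < file 9; file 9 < file 17; file 17 < file 4; file 4 < file 13; file 13 < file 6; file 6 < file 14; file 14 < file 3; file 3 < file 15; file 15 < file 10; file 10 < file 12. Chaining them end to end gives the full order.

file 11 < file 5 < file 9 < file 17 < file 4 < file 13 < file 6 < file 14 < file 3 < file 15 < file 10 < file 12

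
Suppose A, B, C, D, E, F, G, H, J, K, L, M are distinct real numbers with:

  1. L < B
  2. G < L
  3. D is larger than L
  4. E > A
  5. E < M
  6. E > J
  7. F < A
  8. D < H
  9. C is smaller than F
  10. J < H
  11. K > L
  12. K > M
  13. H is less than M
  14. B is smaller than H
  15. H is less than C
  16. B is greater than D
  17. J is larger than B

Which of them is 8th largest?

J

Chaining the given pairs: G < L < D < B < J < H < C < F < A < E < M < K.
The 8th largest is J.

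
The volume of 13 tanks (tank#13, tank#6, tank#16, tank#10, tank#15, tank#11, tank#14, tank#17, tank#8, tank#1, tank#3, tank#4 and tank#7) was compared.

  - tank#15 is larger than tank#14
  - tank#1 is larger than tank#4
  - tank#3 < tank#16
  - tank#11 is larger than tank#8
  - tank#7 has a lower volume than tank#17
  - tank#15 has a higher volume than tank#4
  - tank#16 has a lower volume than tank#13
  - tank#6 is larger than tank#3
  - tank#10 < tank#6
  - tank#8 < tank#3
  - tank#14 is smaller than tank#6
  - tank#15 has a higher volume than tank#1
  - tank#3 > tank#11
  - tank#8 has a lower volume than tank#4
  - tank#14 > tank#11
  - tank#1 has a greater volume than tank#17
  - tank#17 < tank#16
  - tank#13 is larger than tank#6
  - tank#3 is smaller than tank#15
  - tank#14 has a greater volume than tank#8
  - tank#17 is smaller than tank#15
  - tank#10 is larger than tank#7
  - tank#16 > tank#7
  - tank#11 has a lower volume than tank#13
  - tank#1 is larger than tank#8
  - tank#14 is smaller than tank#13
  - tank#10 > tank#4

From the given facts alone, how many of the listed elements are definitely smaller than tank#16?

5

From tank#16 the given relations immediately reach tank#7, tank#17, tank#3.
From those, tank#8, tank#11 — 5 in total.
No other element is forced below tank#16 by the given relations, so the count is 5.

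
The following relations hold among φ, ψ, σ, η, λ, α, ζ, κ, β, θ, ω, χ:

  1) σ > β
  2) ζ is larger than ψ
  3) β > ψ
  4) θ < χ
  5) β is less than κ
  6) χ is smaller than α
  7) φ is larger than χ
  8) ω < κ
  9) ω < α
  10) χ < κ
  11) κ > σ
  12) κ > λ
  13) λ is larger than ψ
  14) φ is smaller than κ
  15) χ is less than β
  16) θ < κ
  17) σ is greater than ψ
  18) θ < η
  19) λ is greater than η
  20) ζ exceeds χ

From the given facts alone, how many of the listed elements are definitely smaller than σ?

From σ the given relations immediately reach ψ, β.
From those, χ — 3 in total.
From those, θ — 4 in total.
No other element is forced below σ by the given relations, so the count is 4.

4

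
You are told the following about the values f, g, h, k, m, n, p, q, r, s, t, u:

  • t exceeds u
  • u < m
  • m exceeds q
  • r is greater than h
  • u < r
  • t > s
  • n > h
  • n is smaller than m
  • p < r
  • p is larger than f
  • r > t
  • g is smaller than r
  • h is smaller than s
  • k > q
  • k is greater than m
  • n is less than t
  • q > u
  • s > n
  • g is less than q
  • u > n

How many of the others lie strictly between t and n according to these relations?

2

Chaining upward from n reaches: u, s, q, m, r, k.
Chaining downward from t reaches: h, u, s.
Strictly between n and t are those in both lists: u, s — 2 elements.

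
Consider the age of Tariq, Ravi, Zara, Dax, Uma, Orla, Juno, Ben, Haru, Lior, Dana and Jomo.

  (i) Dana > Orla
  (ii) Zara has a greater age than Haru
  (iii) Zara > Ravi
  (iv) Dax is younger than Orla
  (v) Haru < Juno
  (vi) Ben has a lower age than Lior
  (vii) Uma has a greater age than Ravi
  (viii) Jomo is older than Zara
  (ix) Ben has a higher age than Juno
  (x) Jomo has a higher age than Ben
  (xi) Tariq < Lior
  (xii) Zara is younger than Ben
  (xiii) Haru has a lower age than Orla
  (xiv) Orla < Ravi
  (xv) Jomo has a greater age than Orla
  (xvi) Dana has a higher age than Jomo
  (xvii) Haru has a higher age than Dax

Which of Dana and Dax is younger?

Dax

Following the relations from Dax: Dax < Haru < Orla < Ravi < Zara < Ben < Jomo < Dana.
So Dax < Dana; Dax is the younger of the two.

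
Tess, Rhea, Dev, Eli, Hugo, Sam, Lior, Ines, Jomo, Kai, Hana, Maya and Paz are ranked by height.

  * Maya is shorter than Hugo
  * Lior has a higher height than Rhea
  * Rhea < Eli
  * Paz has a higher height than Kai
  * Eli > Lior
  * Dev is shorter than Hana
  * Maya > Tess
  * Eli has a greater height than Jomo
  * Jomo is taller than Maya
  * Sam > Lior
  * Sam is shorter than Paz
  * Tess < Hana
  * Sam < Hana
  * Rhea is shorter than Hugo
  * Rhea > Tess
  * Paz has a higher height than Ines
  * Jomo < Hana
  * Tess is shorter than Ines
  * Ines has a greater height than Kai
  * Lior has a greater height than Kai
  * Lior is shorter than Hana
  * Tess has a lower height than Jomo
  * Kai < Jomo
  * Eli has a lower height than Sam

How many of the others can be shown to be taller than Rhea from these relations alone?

6

The elements the relations force above Rhea are Lior, Eli, Sam, Hugo, Paz, Hana — no chain reaches any other.
That is 6.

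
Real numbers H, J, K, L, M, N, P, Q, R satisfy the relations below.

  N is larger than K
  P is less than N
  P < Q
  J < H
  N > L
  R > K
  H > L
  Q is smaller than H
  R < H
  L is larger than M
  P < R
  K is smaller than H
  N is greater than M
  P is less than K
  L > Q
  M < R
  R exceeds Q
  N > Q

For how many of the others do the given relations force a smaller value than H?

From H the given relations immediately reach J, K, Q, R, L.
From those, P, M — 7 in total.
Nothing else is reachable below H; 7 in all.

7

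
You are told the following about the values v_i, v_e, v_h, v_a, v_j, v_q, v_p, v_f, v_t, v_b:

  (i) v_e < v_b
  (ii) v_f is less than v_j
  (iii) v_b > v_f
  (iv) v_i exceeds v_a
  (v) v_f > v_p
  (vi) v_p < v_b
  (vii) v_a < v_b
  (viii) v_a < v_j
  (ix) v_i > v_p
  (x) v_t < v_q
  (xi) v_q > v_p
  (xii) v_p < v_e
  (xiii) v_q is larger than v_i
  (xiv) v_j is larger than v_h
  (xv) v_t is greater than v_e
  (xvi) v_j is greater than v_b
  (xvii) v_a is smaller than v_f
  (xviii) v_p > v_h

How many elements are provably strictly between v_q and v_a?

Chaining upward from v_a reaches: v_i, v_f, v_b, v_j.
Chaining downward from v_q reaches: v_h, v_p, v_e, v_i, v_t.
Strictly between v_a and v_q are those in both lists: v_i — 1 element.

1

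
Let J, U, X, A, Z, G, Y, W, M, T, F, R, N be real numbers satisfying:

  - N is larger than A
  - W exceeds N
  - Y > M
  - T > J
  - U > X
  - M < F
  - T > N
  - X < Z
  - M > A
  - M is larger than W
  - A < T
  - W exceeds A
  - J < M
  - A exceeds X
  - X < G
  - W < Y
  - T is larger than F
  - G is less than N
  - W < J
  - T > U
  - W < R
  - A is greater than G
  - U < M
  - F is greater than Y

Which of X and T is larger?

T

Following the relations from X: X < G < A < N < W < J < M < Y < F < T.
So X < T; T is the larger of the two.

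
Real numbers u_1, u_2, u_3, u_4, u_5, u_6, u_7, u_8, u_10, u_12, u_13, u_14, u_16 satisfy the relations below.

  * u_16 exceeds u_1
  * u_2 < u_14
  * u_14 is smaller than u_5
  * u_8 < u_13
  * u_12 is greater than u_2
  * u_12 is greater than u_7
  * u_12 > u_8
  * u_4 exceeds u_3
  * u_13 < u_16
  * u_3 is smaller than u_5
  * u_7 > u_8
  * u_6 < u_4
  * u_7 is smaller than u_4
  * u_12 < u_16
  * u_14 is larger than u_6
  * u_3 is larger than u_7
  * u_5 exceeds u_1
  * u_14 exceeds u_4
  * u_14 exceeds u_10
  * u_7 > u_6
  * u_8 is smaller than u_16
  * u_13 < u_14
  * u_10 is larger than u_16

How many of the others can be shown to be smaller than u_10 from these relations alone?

8

The elements the relations force below u_10 are u_8, u_1, u_2, u_6, u_13, u_7, u_12, u_16 — no chain reaches any other.
That is 8.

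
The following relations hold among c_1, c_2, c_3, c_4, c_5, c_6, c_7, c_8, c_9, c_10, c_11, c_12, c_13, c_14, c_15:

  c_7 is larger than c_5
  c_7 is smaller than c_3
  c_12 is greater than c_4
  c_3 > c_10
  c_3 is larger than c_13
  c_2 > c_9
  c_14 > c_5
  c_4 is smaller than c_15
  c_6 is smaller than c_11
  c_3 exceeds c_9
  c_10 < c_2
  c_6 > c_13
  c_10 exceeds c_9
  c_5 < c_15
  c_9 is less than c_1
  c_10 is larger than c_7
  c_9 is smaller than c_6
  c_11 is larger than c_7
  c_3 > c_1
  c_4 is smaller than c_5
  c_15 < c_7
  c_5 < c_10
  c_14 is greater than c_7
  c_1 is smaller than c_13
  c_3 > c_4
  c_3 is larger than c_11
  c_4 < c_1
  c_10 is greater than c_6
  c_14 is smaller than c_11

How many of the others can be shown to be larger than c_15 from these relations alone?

6

Directly above c_15: c_7.
One step further: c_14, c_10, c_11, c_3 (5 so far).
One step further: c_2 (6 so far).
No other element is forced above c_15 by the given relations, so the count is 6.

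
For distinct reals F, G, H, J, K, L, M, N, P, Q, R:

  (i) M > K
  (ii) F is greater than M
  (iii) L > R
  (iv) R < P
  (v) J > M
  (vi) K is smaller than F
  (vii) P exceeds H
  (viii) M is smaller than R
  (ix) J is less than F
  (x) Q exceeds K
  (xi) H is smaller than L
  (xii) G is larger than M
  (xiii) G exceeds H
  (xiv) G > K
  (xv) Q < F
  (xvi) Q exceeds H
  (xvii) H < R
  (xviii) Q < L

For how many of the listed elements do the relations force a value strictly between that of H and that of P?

The relations place H below P. An element lies strictly between them when it is forced above H and also forced below P.
Above H: {R, G, Q, F, L}. Below P: {K, M, R}.
Intersection: {R} — 1.

1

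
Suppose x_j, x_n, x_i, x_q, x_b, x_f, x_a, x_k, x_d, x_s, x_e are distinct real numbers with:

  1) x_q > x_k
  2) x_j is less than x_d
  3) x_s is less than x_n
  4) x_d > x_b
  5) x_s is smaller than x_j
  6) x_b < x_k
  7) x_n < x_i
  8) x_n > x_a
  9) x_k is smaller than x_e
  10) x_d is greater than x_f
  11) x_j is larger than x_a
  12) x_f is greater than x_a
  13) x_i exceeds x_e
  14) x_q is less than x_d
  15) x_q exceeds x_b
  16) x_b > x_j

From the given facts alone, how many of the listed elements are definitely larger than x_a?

Directly above x_a: x_j, x_n, x_f.
One step further: x_b, x_i, x_d (6 so far).
One step further: x_k, x_q (8 so far).
One step further: x_e (9 so far).
Nothing else is reachable above x_a; 9 in all.

9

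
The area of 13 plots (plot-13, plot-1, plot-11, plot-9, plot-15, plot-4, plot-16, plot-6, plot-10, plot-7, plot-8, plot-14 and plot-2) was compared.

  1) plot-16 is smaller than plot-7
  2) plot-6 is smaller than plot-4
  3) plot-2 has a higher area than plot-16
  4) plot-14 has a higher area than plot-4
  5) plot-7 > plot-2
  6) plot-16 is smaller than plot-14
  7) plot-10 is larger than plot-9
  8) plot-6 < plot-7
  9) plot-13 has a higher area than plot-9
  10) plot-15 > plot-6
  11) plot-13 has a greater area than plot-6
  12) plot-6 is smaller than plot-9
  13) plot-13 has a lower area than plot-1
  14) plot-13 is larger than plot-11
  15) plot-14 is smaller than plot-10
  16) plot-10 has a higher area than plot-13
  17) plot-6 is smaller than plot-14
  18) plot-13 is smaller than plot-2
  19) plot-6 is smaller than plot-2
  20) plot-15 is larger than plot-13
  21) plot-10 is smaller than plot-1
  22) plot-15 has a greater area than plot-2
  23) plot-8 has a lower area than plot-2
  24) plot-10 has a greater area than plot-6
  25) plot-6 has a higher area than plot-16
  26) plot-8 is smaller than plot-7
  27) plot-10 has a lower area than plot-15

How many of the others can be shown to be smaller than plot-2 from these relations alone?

6

Directly below plot-2: plot-8, plot-16, plot-6, plot-13.
One step further: plot-9, plot-11 (6 so far).
Nothing else is reachable below plot-2; 6 in all.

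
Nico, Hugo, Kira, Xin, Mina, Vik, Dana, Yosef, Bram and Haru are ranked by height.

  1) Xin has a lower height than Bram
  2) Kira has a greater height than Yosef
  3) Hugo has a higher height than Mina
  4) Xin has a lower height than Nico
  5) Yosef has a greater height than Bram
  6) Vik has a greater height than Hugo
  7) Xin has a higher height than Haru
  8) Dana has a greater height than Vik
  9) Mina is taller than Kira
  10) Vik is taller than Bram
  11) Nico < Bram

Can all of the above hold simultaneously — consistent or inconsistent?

The single ordering Haru < Xin < Nico < Bram < Yosef < Kira < Mina < Hugo < Vik < Dana satisfies every listed relation, so no contradiction arises.

consistent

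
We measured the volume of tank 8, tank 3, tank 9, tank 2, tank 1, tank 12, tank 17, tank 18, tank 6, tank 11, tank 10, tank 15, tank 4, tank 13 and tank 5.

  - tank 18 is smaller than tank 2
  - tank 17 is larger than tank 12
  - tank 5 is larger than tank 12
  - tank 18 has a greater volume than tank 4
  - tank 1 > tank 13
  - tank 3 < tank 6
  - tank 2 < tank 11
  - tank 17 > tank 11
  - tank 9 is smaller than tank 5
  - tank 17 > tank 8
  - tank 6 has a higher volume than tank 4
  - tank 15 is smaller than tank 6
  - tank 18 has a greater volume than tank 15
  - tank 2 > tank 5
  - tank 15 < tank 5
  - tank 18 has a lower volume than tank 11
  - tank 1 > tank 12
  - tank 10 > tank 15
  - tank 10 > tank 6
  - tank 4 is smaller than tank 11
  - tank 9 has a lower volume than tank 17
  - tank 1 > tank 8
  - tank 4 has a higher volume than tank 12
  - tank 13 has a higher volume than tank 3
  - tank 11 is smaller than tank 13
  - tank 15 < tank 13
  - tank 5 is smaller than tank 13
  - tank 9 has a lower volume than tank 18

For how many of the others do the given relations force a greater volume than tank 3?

4

The elements the relations force above tank 3 are tank 6, tank 10, tank 13, tank 1 — no chain reaches any other.
That is 4.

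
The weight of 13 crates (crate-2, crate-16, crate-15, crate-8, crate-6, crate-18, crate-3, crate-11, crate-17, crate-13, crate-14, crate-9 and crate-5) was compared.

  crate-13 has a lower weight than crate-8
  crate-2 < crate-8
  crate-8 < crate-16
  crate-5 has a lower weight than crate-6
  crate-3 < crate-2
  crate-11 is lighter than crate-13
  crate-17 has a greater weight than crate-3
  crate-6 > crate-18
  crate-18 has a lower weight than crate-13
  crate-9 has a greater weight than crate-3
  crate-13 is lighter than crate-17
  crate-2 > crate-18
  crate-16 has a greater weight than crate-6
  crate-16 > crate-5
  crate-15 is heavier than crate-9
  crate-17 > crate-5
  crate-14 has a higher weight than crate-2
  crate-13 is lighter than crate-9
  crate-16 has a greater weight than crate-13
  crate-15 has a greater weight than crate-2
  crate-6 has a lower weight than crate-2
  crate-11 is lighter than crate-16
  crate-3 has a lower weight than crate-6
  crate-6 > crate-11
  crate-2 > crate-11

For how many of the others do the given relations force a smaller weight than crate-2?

Directly below crate-2: crate-18, crate-3, crate-11, crate-6.
One step further: crate-5 (5 so far).
No other element is forced below crate-2 by the given relations, so the count is 5.

5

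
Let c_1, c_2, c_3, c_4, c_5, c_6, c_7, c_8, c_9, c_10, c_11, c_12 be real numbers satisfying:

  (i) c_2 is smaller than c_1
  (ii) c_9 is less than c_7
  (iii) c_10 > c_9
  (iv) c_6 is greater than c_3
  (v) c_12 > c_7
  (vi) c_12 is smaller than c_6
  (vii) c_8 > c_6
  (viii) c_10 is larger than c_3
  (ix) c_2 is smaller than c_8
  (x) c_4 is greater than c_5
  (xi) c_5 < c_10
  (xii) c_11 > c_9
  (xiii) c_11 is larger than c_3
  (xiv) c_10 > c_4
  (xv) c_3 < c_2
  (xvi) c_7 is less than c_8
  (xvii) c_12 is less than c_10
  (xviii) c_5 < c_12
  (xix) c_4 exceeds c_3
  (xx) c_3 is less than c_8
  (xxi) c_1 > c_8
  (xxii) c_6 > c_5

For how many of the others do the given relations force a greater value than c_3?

The elements the relations force above c_3 are c_11, c_4, c_2, c_6, c_8, c_10, c_1 — no chain reaches any other.
That is 7.

7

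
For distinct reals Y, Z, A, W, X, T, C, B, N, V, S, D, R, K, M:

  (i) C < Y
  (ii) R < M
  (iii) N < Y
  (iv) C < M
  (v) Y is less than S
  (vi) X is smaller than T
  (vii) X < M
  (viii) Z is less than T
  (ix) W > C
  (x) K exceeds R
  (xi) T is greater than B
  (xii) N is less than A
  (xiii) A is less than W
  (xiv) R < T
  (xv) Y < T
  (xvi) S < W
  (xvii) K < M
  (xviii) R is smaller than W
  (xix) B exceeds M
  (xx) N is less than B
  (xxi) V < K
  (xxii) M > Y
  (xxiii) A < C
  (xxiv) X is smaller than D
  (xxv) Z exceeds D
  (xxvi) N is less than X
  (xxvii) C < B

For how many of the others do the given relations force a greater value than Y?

From Y the given relations immediately reach S, M, T.
From those, B, W — 5 in total.
No other element is forced above Y by the given relations, so the count is 5.

5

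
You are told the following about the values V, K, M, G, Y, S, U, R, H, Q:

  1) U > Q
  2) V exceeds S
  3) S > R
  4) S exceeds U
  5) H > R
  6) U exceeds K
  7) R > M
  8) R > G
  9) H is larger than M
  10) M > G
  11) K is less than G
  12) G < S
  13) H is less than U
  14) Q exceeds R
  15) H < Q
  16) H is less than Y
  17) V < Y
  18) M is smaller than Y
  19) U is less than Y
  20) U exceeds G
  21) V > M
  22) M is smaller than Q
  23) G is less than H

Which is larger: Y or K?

Chaining the given relations: K < G < M < R < H < U < S < V < Y.
So K < Y; Y is the larger of the two.

Y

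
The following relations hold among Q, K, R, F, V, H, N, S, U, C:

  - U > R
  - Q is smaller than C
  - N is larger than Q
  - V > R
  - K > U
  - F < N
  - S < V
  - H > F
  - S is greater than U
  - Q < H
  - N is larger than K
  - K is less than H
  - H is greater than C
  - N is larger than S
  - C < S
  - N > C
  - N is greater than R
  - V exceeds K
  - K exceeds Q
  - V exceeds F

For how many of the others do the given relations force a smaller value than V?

7

From V the given relations immediately reach R, K, F, S.
From those, Q, U, C — 7 in total.
No other element is forced below V by the given relations, so the count is 7.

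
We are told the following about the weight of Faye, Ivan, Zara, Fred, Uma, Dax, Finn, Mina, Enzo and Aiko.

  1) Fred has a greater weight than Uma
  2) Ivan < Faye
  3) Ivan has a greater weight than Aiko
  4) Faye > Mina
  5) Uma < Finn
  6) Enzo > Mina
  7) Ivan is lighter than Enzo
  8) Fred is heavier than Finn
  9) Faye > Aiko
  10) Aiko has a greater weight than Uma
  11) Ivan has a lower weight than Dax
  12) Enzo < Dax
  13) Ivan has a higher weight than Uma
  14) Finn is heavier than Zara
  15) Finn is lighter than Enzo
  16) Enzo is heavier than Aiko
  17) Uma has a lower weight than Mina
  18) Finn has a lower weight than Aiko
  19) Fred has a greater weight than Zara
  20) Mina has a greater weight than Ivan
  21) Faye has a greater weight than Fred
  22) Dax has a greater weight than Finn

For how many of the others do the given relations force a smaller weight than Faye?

7

Directly below Faye: Fred, Aiko, Ivan, Mina.
One step further: Zara, Uma, Finn (7 so far).
Nothing else is reachable below Faye; 7 in all.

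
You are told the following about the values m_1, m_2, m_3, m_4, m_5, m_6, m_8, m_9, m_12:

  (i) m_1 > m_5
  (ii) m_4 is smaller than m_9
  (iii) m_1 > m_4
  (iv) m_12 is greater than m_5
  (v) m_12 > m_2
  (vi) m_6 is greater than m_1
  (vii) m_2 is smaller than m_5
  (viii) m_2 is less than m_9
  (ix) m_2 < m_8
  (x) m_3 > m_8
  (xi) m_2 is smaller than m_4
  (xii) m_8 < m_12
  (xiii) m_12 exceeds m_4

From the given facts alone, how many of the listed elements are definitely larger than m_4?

4

Directly above m_4: m_9, m_12, m_1.
One step further: m_6 (4 so far).
Nothing else is reachable above m_4; 4 in all.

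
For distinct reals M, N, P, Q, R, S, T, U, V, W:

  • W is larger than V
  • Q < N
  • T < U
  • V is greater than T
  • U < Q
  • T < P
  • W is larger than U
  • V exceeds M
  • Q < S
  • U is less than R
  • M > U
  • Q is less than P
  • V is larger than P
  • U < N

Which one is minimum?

T

U is not least since T < U; Q is not least since U < Q; P is not least since T < P; R is not least since U < R; M is not least since U < M; V is not least since T < V; W is not least since V < W; N is not least since U < N; S is not least since Q < S.
Only T has nothing below it, so T is the minimum.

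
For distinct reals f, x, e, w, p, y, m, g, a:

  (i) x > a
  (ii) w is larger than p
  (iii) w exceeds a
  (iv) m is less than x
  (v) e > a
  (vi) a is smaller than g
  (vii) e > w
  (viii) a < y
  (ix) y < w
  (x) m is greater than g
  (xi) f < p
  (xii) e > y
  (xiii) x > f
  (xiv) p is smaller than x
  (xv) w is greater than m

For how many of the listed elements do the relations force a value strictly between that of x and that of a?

2

Chaining upward from a reaches: g, m, y, w, e.
Chaining downward from x reaches: f, g, m, p.
Strictly between a and x are those in both lists: g, m — 2 elements.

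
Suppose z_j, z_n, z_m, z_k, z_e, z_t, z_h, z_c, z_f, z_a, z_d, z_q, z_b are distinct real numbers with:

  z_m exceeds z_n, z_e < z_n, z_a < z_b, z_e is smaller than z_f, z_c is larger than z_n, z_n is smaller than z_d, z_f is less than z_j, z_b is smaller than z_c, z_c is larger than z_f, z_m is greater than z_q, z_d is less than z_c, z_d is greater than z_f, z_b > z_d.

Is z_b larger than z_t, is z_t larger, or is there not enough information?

undetermined

Following every chain through z_b: above z_b we get z_c; below z_b we get z_e, z_n, z_a, z_f, z_d.
z_t is not reached, and no chain runs the other way from z_t to z_b.
So the given relations leave the order of z_b and z_t undetermined.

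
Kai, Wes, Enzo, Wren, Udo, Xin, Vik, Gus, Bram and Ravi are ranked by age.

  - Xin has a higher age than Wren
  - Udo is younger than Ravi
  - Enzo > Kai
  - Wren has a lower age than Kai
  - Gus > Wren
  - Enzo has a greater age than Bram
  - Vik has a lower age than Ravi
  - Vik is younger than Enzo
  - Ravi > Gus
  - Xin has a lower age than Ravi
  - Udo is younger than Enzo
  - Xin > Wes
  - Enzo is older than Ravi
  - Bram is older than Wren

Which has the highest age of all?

Enzo

Wren is not greatest since Wren < Bram; Bram is not greatest since Bram < Enzo; Wes is not greatest since Wes < Xin; Udo is not greatest since Udo < Ravi; Kai is not greatest since Kai < Enzo; Gus is not greatest since Gus < Ravi; Xin is not greatest since Xin < Ravi; Vik is not greatest since Vik < Enzo; Ravi is not greatest since Ravi < Enzo.
Only Enzo has nothing above it, so Enzo is the highest age.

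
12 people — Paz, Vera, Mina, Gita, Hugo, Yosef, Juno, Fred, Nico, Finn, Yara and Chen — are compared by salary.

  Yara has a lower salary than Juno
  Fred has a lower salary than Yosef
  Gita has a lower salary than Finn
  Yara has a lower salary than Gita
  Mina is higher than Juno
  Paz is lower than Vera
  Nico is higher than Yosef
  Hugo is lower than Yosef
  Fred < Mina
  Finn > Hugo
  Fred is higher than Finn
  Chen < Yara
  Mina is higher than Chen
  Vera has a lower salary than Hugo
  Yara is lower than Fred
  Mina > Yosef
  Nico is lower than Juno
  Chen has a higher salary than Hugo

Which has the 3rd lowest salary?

The consecutive relations fix a unique order: Paz < Vera < Hugo < Chen < Yara < Gita < Finn < Fred < Yosef < Nico < Juno < Mina.
The 3rd smallest is Hugo.

Hugo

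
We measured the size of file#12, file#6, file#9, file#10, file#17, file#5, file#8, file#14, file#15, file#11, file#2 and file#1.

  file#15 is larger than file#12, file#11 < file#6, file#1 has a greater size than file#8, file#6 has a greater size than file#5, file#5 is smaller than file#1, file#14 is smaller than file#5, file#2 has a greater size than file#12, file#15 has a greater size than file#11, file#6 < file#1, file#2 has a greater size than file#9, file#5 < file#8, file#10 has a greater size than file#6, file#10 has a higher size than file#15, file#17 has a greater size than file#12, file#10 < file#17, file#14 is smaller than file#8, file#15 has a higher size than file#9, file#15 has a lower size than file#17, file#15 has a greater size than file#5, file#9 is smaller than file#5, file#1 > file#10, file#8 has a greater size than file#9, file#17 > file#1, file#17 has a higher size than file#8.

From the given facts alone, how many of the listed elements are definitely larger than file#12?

From file#12 the given relations immediately reach file#15, file#17, file#2.
From those, file#10 — 4 in total.
From those, file#1 — 5 in total.
Nothing else is reachable above file#12; 5 in all.

5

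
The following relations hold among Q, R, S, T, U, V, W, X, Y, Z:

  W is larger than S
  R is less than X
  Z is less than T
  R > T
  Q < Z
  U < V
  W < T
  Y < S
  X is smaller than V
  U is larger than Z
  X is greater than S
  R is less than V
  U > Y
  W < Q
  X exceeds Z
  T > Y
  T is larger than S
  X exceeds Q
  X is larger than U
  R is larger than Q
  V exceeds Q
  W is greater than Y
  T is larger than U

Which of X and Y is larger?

Y < S and S < W give Y < W.
Then W < Q extends the chain to Q.
Then Q < Z extends the chain to Z.
Then Z < U extends the chain to U.
Then U < T extends the chain to T.
Then T < R extends the chain to R.
Then R < X extends the chain to X.
So Y < X; X is the larger of the two.

X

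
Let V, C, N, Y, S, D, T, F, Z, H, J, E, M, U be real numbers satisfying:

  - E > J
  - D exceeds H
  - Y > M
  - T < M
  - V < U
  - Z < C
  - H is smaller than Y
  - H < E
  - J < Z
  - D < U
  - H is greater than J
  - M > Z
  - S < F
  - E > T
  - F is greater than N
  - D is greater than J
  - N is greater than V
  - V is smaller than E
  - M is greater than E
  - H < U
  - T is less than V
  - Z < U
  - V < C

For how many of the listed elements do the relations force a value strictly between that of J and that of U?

The relations place J below U. An element lies strictly between them when it is forced above J and also forced below U.
Above J: {H, E, D, Z, M, Y, C}. Below U: {T, V, H, D, Z}.
Intersection: {H, D, Z} — 3.

3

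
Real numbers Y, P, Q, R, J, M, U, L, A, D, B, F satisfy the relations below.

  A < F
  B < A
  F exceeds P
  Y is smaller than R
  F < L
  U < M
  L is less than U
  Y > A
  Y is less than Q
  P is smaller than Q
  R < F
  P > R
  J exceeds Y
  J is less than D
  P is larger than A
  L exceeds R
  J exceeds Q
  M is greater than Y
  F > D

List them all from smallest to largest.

Each adjacent pair is fixed by a given relation: B < A; A < Y; Y < R; R < P; P < Q; Q < J; J < D; D < F; F < L; L < U; U < M. Chaining them end to end gives the full order.

B < A < Y < R < P < Q < J < D < F < L < U < M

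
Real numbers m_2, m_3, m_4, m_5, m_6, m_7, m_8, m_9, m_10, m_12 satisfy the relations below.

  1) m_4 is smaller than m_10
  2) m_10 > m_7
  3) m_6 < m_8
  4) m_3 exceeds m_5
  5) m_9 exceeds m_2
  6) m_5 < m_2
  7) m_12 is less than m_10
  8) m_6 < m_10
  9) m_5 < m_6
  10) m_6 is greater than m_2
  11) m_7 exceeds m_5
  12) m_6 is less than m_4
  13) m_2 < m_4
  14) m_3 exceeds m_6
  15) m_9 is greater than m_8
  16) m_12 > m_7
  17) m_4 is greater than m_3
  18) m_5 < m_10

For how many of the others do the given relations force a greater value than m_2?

From m_2 the given relations immediately reach m_6, m_9, m_4.
From those, m_8, m_3, m_10 — 6 in total.
No other element is forced above m_2 by the given relations, so the count is 6.

6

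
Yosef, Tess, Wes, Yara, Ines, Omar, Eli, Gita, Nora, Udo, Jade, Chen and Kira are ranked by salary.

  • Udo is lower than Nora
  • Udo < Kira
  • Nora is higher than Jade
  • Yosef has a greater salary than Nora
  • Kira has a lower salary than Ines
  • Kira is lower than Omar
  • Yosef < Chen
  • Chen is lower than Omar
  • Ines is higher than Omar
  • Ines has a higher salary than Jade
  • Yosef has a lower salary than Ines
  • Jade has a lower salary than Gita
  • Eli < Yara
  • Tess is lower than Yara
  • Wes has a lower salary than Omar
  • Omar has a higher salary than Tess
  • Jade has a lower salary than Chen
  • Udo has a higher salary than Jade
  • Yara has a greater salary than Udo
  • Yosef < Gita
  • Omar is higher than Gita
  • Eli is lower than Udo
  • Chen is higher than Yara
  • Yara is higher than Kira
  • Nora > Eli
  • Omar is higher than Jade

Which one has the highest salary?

Ines

Wes is not greatest since Wes < Omar; Tess is not greatest since Tess < Yara; Eli is not greatest since Eli < Udo; Jade is not greatest since Jade < Udo; Udo is not greatest since Udo < Yara; Kira is not greatest since Kira < Yara; Yara is not greatest since Yara < Chen; Nora is not greatest since Nora < Yosef; Yosef is not greatest since Yosef < Chen; Chen is not greatest since Chen < Omar; Gita is not greatest since Gita < Omar; Omar is not greatest since Omar < Ines.
Only Ines has nothing above it, so Ines is the highest salary.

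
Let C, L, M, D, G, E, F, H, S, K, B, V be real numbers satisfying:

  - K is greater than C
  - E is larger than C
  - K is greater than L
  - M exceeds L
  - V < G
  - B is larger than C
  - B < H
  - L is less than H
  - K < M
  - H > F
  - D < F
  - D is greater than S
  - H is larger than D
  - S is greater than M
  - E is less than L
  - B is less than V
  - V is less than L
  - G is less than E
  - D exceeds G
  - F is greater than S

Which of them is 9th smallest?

Piecing the relations together gives one ordering: C < B < V < G < E < L < K < M < S < D < F < H.
The 9th smallest is S.

S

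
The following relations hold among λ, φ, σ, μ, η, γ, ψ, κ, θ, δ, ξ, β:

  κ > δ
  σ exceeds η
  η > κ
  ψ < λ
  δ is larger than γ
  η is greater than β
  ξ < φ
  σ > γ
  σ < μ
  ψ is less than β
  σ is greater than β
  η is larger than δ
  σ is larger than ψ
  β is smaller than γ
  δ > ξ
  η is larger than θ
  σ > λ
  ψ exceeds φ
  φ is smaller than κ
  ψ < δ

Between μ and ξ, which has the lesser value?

Following the relations from ξ: ξ < φ < ψ < β < γ < δ < κ < η < σ < μ.
So ξ < μ; ξ is the smaller of the two.

ξ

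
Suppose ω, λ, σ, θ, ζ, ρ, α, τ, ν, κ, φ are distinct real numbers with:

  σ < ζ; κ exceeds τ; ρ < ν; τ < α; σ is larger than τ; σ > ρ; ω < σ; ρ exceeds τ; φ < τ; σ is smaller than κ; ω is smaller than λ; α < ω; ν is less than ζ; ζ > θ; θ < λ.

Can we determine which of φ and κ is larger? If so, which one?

κ

Following the relations from φ: φ < τ < α < ω < σ < κ.
So κ is larger.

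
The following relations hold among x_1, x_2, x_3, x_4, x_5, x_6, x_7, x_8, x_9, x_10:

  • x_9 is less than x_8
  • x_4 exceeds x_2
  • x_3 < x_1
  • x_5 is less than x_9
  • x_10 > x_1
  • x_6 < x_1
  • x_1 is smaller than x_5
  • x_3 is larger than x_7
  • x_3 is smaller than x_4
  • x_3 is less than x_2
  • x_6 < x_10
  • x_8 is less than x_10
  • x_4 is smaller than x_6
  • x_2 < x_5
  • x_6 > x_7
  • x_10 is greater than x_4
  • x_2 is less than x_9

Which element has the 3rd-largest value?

x_9

The consecutive relations fix a unique order: x_7 < x_3 < x_2 < x_4 < x_6 < x_1 < x_5 < x_9 < x_8 < x_10.
The 3rd largest is x_9.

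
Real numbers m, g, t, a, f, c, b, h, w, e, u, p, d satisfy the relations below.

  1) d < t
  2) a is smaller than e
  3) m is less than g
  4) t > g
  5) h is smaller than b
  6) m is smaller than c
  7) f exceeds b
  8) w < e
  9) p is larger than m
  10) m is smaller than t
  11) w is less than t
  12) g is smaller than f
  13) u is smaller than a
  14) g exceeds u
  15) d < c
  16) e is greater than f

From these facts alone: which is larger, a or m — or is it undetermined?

Following every chain through a: above a we get e; below a we get u.
m is not reached, and no chain runs the other way from m to a.
So the given relations leave the order of a and m undetermined.

undetermined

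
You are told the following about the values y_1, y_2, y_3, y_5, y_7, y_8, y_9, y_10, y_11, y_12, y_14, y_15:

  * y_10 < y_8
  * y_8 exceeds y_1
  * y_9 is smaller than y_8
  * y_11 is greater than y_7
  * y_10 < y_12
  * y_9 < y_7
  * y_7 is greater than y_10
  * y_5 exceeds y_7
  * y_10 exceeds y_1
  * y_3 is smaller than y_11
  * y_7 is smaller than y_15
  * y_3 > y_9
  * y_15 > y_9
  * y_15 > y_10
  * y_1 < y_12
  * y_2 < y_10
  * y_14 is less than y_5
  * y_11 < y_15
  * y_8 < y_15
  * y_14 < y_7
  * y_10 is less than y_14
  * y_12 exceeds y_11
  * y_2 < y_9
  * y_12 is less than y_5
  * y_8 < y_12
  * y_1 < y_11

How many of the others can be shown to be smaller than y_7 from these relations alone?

From y_7 the given relations immediately reach y_10, y_9, y_14.
From those, y_2, y_1 — 5 in total.
Nothing else is reachable below y_7; 5 in all.

5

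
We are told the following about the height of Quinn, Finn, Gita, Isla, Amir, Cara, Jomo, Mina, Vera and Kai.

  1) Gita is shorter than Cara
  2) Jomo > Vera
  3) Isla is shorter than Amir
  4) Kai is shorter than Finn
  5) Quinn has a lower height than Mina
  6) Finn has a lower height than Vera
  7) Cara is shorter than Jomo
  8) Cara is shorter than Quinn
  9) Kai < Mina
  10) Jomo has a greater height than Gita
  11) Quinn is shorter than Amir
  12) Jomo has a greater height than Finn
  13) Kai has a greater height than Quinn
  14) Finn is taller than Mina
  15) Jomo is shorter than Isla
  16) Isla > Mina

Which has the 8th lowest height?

Piecing the relations together gives one ordering: Gita < Cara < Quinn < Kai < Mina < Finn < Vera < Jomo < Isla < Amir.
Counting 8 from the smallest end gives Jomo.

Jomo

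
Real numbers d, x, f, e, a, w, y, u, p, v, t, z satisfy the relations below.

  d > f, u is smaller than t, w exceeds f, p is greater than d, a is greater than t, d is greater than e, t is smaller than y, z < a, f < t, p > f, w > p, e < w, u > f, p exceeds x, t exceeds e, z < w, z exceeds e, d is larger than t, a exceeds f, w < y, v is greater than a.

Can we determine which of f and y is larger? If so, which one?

f < u and u < t give f < t.
Then t < d extends the chain to d.
Then d < p extends the chain to p.
With p < w: f < u < t < d < p < w.
Then w < y extends the chain to y.
So y is larger.

y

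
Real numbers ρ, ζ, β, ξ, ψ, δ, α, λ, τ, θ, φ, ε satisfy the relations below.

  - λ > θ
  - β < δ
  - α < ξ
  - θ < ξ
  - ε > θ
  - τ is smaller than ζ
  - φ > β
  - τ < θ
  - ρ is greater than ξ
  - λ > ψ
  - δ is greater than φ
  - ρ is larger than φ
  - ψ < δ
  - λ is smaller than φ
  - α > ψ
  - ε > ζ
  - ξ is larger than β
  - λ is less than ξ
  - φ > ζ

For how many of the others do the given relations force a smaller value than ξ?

From ξ the given relations immediately reach θ, λ, α, β.
From those, τ, ψ — 6 in total.
Nothing else is reachable below ξ; 6 in all.

6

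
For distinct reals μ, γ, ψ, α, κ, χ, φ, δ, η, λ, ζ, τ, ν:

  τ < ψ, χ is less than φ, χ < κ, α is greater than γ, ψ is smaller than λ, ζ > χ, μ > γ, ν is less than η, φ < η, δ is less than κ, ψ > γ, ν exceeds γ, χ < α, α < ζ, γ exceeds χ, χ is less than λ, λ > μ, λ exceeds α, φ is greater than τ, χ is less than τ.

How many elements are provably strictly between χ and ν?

1

Chaining upward from χ reaches: γ, μ, τ, ψ, α, φ, η, κ, λ, ζ.
Chaining downward from ν reaches: γ.
Strictly between χ and ν are those in both lists: γ — 1 element.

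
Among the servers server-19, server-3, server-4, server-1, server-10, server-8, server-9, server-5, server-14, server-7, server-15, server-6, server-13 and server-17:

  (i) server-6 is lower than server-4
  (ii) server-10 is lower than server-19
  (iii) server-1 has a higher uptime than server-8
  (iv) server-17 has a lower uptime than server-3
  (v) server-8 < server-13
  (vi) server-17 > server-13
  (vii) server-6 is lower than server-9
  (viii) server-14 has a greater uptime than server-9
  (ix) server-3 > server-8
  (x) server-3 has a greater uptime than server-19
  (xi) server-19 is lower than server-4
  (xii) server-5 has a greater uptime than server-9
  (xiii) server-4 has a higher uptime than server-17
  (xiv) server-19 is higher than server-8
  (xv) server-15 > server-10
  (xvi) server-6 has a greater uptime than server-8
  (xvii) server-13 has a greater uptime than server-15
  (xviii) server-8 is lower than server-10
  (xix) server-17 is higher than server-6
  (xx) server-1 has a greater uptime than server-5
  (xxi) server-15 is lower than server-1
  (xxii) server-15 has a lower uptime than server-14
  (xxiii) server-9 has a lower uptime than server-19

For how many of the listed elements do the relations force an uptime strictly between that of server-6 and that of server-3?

3

The relations place server-6 below server-3. An element lies strictly between them when it is forced above server-6 and also forced below server-3.
Above server-6: {server-9, server-17, server-5, server-19, server-4, server-1, server-14}. Below server-3: {server-8, server-10, server-9, server-15, server-13, server-17, server-19}.
Intersection: {server-9, server-17, server-19} — 3.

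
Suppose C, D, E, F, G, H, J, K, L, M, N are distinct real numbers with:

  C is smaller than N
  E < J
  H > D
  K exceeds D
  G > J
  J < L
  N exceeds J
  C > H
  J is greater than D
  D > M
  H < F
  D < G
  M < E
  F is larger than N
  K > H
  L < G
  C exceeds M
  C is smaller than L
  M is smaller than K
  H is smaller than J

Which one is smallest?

M

D is not least since M < D; E is not least since M < E; H is not least since D < H; C is not least since H < C; J is not least since E < J; L is not least since C < L; N is not least since J < N; K is not least since M < K; F is not least since H < F; G is not least since J < G.
Only M has nothing below it, so M is the smallest.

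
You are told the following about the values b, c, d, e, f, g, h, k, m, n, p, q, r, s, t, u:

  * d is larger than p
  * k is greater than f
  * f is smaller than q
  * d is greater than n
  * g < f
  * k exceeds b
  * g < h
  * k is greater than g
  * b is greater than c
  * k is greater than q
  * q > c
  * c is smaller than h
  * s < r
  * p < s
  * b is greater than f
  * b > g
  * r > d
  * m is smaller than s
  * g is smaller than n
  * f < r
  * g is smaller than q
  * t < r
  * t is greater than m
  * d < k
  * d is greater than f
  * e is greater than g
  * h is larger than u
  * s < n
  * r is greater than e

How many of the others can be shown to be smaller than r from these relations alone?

The elements the relations force below r are g, f, m, p, e, t, s, n, d — no chain reaches any other.
That is 9.

9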